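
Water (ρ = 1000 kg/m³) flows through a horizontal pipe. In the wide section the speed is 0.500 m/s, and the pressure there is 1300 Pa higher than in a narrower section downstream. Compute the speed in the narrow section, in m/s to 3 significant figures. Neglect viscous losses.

v₂ ≈ 1.69 m/s

Along the level pipe P + ½ρv² is conserved, hence v₂² = v₁² + 2(P₁ − P₂)/ρ.
v₂ = √(0.500² + 2·1300/1000) = √(0.250 + 2.60) = 1.69 m/s.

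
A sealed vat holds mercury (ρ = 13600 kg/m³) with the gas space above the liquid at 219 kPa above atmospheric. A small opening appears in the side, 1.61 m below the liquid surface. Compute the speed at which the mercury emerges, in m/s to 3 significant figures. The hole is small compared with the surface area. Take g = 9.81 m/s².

Take point 1 at the surface (v₁ ≈ 0) and point 2 at the hole (at atmospheric pressure). Bernoulli: P₁ + ρg h = P_atm + ½ρv₂².
With P₁ − P_atm = 219000 Pa, v₂ = √(2gh + 2ΔP/ρ) = √(2·9.81·1.61 + 2·219000/13600) = 7.99 m/s.

v ≈ 7.99 m/s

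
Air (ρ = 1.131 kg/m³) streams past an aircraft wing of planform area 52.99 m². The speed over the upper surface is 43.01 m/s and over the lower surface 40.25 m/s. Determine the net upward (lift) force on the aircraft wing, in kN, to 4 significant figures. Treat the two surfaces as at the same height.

From P + ½ρv² = const at equal height, P_low − P_up = ½ρ(v_up² − v_low²).
ΔP = ½·1.131·(43.01² − 40.25²) = 130.0 Pa.
Lift = ΔP · A = 130.0 × 52.99 = 6886 N.

F ≈ 6.886 kN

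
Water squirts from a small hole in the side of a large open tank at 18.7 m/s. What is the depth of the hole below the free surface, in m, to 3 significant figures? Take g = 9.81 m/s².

Torricelli: v = √(2gh), so h = v²/(2g).
h = 18.7²/(2·9.81) = 350/19.62 = 17.8 m.

17.8 m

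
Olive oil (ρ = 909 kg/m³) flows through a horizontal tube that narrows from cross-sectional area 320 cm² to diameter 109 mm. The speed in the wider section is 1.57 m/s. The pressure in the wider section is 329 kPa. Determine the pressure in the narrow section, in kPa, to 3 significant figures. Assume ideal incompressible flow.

Mass conservation (A₁v₁ = A₂v₂) gives v₂ = 1.57 × 320/93.3 = 5.38 m/s.
Bernoulli (h₁ = h₂): P₁ − P₂ = ½ρ(v₂² − v₁²).
P₂ = P₁ − ½ρ(v₂² − v₁²) = 329000 − ½·909·(5.38² − 1.57²) = 329000 − 12100 = 317000 Pa.

317 kPa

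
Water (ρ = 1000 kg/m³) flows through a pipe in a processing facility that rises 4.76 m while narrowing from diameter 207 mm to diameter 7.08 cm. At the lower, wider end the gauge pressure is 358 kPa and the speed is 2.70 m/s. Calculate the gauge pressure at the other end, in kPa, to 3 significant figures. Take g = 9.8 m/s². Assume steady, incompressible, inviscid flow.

Continuity gives A₁v₁ = A₂v₂, so v₂ = (337 cm²)/(39.4 cm²) × 2.70 m/s = 23.1 m/s.
Bernoulli: P₁ + ½ρv₁² + ρg h₁ = P₂ + ½ρv₂² + ρg h₂, so P₂ = P₁ + ½ρ(v₁² − v₂²) − ρg(h₂ − h₁).
P₂ = 358000 + ½·1000·(2.70² − 23.1²) − 1000·9.8·(+4.76) = 358000 + (-263000) − (46600) = 48700 Pa.

P₂ ≈ 48.7 kPa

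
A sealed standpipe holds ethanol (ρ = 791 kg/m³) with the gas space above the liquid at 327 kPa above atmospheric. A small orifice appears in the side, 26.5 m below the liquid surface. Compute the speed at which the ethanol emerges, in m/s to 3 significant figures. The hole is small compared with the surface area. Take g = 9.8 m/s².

v ≈ 36.7 m/s

Take point 1 at the surface (v₁ ≈ 0) and point 2 at the hole (at atmospheric pressure). Bernoulli: P₁ + ρg h = P_atm + ½ρv₂².
With P₁ − P_atm = 327000 Pa, v₂ = √(2gh + 2ΔP/ρ) = √(2·9.8·26.5 + 2·327000/791) = 36.7 m/s.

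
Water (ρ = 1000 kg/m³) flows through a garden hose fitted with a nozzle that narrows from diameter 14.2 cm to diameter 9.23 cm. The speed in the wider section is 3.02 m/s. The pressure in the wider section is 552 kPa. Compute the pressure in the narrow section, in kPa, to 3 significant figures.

Mass conservation (A₁v₁ = A₂v₂) gives v₂ = 3.02 × 158/66.9 = 7.15 m/s.
Along the horizontal streamline, P + ½ρv² is constant.
P₂ = P₁ − ½ρ(v₂² − v₁²) = 552000 − ½·1000·(7.15² − 3.02²) = 552000 − 21000 = 531000 Pa.

P₂ ≈ 531 kPa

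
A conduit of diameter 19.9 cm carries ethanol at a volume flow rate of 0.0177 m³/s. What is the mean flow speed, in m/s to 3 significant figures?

Q = 0.0177 m³/s = 0.0177 m³/s.
v = Q/A = 0.0177 / 0.0311 = 0.569 m/s.

v = 0.569 m/s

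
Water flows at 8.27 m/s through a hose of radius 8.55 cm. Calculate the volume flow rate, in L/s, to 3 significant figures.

Q ≈ 190 L/s

Q = A·v = 0.0230 m² × 8.27 m/s = 0.190 m³/s.
Converting: 0.190 m³/s × 1000 = 190 L/s.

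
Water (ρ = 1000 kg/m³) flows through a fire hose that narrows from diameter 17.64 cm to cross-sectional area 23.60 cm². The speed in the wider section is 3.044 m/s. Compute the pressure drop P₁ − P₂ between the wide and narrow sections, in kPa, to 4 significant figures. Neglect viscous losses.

Mass conservation (A₁v₁ = A₂v₂) gives v₂ = 3.044 × 244.4/23.60 = 31.52 m/s.
The pipe is horizontal, so Bernoulli reduces to P₁ + ½ρv₁² = P₂ + ½ρv₂².
P₁ − P₂ = ½·1000·(31.52² − 3.044²) = ½·1000·984.4 = 492200 Pa.

ΔP ≈ 492.2 kPa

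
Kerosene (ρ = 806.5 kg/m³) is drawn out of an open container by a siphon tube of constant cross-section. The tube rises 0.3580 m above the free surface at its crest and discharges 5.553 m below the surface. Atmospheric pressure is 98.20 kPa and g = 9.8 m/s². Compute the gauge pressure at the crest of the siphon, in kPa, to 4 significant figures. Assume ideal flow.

The outlet speed comes from Torricelli: v = √(2g·5.553) = 10.43 m/s.
With constant cross-section the crest speed equals v; applying Bernoulli from the surface up to the crest, P_top = P_atm − ½ρv² − ρg·h_top.
P_top = 98200 − ½·806.5·10.43² − 806.5·9.8·0.3580 = 51480 Pa. So P_gauge = P_top − P_atm = -46720 Pa.

P_gauge = -46.72 kPa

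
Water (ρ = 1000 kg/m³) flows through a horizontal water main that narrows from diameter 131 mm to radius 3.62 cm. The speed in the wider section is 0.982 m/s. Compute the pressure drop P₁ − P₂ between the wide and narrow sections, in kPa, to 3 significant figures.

ΔP ≈ 4.69 kPa

Continuity gives A₁v₁ = A₂v₂, so v₂ = (135 cm²)/(41.2 cm²) × 0.982 m/s = 3.21 m/s.
Along the horizontal streamline, P + ½ρv² is constant.
P₁ − P₂ = ½·1000·(3.21² − 0.982²) = ½·1000·9.37 = 4690 Pa.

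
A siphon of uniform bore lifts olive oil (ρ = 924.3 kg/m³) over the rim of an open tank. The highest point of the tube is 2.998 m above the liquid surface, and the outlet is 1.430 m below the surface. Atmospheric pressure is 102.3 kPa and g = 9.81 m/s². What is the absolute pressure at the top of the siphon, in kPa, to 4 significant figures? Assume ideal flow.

The outlet speed comes from Torricelli: v = √(2g·1.430) = 5.297 m/s.
Continuity keeps v the same throughout the tube; from surface to crest, P_atm + 0 = P_top + ½ρv² + ρg·h_top.
P_top = 102300 − ½·924.3·5.297² − 924.3·9.81·2.998 = 62150 Pa.

P_top ≈ 62.15 kPa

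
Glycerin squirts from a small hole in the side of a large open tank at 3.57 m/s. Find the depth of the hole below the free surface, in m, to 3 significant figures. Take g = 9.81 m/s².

Inverting v = √(2gh) gives h = v² / 2g.
h = 3.57²/(2·9.81) = 12.7/19.62 = 0.650 m.

0.650 m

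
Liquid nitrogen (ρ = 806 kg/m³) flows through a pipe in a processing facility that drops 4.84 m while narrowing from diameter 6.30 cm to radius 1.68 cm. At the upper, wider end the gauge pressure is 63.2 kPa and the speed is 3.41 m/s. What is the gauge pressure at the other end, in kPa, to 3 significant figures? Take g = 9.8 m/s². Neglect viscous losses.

By continuity, v₂ = v₁·A₁/A₂ = 3.41·(31.2/8.87) = 12.0 m/s.
Applying Bernoulli between the two ends and solving for P₂: P₂ = P₁ + ½ρ(v₁² − v₂²) − ρgΔh.
P₂ = 63200 + ½·806·(3.41² − 12.0²) − 806·9.8·(−4.84) = 63200 + (-53200) − (-38200) = 48200 Pa.

P₂ ≈ 48.2 kPa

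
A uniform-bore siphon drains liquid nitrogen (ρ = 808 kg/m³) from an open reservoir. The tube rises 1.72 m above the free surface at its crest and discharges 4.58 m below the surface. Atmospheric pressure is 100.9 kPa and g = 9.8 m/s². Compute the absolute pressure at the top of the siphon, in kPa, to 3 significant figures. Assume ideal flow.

P_top ≈ 51.0 kPa

Bernoulli surface→outlet gives ½v² = g·h_out, so v = √(2·9.8·4.58) = 9.47 m/s.
The bore is uniform, so the speed at the crest is the same v. Bernoulli surface→crest: P_atm = P_top + ½ρv² + ρg·h_top.
P_top = 100900 − ½·808·9.47² − 808·9.8·1.72 = 51000 Pa.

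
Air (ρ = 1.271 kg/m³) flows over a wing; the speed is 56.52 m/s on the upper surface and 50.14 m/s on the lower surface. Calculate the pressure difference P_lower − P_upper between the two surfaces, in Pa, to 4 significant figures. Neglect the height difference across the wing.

ΔP ≈ 432.5 Pa

Bernoulli (same height): P_lower − P_upper = ½ρ(v_upper² − v_lower²).
ΔP = ½·1.271·(56.52² − 50.14²) = 432.5 Pa.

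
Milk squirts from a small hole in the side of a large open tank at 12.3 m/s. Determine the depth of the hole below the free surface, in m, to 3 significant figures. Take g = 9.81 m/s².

Torricelli: v = √(2gh), so h = v²/(2g).
h = 12.3²/(2·9.81) = 151/19.62 = 7.71 m.

7.71 m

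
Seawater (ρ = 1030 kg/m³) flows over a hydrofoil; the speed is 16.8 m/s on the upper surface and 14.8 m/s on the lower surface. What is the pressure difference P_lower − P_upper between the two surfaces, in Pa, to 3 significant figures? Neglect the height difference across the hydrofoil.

32500 Pa

With negligible Δh, P + ½ρv² is constant, so P_low − P_up = ½ρ(v_up² − v_low²).
ΔP = ½·1030·(16.8² − 14.8²) = 32500 Pa.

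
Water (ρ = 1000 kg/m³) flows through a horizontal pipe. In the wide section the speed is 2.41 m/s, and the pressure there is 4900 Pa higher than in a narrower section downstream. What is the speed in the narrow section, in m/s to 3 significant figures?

Horizontal Bernoulli: P₁ + ½ρv₁² = P₂ + ½ρv₂², so v₂² = v₁² + 2(P₁ − P₂)/ρ.
v₂ = √(2.41² + 2·4900/1000) = √(5.81 + 9.80) = 3.95 m/s.

v₂ ≈ 3.95 m/s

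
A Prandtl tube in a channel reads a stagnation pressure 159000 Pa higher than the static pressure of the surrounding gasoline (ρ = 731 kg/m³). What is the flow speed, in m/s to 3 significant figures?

Bernoulli between the free stream and the stagnation point: ½ρv² = P_stag − P_static.
v = √(2ΔP/ρ) = √(2·159000/731) = 20.9 m/s.

v = 20.9 m/s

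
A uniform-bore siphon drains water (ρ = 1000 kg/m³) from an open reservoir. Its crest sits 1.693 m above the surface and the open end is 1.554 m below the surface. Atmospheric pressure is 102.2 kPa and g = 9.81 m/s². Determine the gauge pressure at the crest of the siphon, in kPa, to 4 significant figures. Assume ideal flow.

P_gauge ≈ -31.85 kPa

From the surface to the outlet (both open to atmosphere, surface at rest): v = √(2g·h_out) = √(2·9.81·1.554) = 5.522 m/s.
The bore is uniform, so the speed at the crest is the same v. Bernoulli surface→crest: P_atm = P_top + ½ρv² + ρg·h_top.
P_top = 102200 − ½·1000·5.522² − 1000·9.81·1.693 = 70350 Pa. So P_gauge = P_top − P_atm = -31850 Pa.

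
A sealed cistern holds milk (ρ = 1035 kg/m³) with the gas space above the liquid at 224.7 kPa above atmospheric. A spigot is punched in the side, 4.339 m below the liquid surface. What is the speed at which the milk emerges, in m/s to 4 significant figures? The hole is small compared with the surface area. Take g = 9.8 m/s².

Take point 1 at the surface (v₁ ≈ 0) and point 2 at the hole (at atmospheric pressure). Bernoulli: P₁ + ρg h = P_atm + ½ρv₂².
With P₁ − P_atm = 224700 Pa, v₂ = √(2gh + 2ΔP/ρ) = √(2·9.8·4.339 + 2·224700/1035) = 22.79 m/s.

22.79 m/s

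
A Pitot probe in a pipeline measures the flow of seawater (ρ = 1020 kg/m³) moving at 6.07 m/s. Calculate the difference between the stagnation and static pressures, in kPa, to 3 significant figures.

At the stagnation point the flow is brought to rest, so Bernoulli gives P_stag − P_static = ½ρv².
ΔP = ½·1020·6.07² = 18800 Pa.

ΔP = 18.8 kPa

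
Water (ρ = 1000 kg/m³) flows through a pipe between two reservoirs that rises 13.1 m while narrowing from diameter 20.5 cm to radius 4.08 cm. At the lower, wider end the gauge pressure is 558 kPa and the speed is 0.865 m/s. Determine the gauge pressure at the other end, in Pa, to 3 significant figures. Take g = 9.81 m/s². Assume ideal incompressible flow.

By continuity, v₂ = v₁·A₁/A₂ = 0.865·(330/52.3) = 5.46 m/s.
Bernoulli: P₁ + ½ρv₁² + ρg h₁ = P₂ + ½ρv₂² + ρg h₂, so P₂ = P₁ + ½ρ(v₁² − v₂²) − ρg(h₂ − h₁).
P₂ = 558000 + ½·1000·(0.865² − 5.46²) − 1000·9.81·(+13.1) = 558000 + (-14500) − (129000) = 415000 Pa.

P₂ ≈ 415000 Pa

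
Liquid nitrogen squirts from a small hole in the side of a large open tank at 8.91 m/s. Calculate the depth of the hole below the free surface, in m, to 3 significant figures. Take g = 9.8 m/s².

Torricelli: v = √(2gh), so h = v²/(2g).
h = 8.91²/(2·9.8) = 79.4/19.60 = 4.05 m.

h = 4.05 m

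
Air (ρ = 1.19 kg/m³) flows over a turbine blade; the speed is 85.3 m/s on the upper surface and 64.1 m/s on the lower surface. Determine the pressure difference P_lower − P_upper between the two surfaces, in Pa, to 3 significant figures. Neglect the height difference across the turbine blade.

Bernoulli (same height): P_lower − P_upper = ½ρ(v_upper² − v_lower²).
ΔP = ½·1.19·(85.3² − 64.1²) = 1880 Pa.

1880 Pa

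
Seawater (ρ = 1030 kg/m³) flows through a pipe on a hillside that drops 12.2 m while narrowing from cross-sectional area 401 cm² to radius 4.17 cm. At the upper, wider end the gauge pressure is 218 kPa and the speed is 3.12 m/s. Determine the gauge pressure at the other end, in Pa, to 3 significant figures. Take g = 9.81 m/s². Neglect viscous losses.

By continuity, v₂ = v₁·A₁/A₂ = 3.12·(401/54.6) = 22.9 m/s.
Bernoulli: P₁ + ½ρv₁² + ρg h₁ = P₂ + ½ρv₂² + ρg h₂, so P₂ = P₁ + ½ρ(v₁² − v₂²) − ρg(h₂ − h₁).
P₂ = 218000 + ½·1030·(3.12² − 22.9²) − 1030·9.81·(−12.2) = 218000 + (-265000) − (-123000) = 76200 Pa.

P₂ ≈ 76200 Pa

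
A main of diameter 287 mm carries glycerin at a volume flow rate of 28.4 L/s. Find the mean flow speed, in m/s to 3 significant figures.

Q = 28.4 L/s = 0.0284 m³/s.
v = Q/A = 0.0284 / 0.0647 = 0.439 m/s.

v = 0.439 m/s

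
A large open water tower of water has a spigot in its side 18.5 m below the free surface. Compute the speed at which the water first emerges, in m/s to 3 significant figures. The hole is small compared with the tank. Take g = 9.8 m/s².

Torricelli's result v = √(2gh) gives v = √(2·9.8·18.5) = 19.0 m/s.

v ≈ 19.0 m/s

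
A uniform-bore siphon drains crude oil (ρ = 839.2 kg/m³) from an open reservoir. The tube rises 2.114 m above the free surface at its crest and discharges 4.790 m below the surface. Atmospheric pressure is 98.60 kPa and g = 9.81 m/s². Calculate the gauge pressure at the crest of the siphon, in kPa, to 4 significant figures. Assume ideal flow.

The outlet speed comes from Torricelli: v = √(2g·4.790) = 9.694 m/s.
With constant cross-section the crest speed equals v; applying Bernoulli from the surface up to the crest, P_top = P_atm − ½ρv² − ρg·h_top.
P_top = 98600 − ½·839.2·9.694² − 839.2·9.81·2.114 = 41760 Pa. So P_gauge = P_top − P_atm = -56840 Pa.

-56.84 kPa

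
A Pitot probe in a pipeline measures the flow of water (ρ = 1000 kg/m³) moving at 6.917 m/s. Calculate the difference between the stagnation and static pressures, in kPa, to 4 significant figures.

At the stagnation point the flow is brought to rest, so Bernoulli gives P_stag − P_static = ½ρv².
ΔP = ½·1000·6.917² = 23920 Pa.

ΔP ≈ 23.92 kPa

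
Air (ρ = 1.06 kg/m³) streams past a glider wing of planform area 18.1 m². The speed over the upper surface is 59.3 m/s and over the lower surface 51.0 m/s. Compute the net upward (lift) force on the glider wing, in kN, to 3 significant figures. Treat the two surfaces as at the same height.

With equal heights on the two surfaces, Bernoulli gives P_lower − P_upper = ½ρ(v_upper² − v_lower²).
ΔP = ½·1.06·(59.3² − 51.0²) = 485 Pa.
Lift = ΔP · A = 485 × 18.1 = 8780 N.

F ≈ 8.78 kN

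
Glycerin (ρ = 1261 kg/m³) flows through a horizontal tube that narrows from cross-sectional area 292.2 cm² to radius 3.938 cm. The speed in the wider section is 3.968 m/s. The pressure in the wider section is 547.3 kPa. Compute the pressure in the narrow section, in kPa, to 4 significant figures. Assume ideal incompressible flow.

By continuity, v₂ = v₁·A₁/A₂ = 3.968·(292.2/48.72) = 23.80 m/s.
Bernoulli (h₁ = h₂): P₁ − P₂ = ½ρ(v₂² − v₁²).
P₂ = P₁ − ½ρ(v₂² − v₁²) = 547300 − ½·1261·(23.80² − 3.968²) = 547300 − 347200 = 200100 Pa.

P₂ = 200.1 kPa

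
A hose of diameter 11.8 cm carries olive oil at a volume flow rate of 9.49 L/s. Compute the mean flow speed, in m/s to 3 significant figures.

v ≈ 0.868 m/s

Q = 9.49 L/s = 0.00949 m³/s.
v = Q/A = 0.00949 / 0.0109 = 0.868 m/s.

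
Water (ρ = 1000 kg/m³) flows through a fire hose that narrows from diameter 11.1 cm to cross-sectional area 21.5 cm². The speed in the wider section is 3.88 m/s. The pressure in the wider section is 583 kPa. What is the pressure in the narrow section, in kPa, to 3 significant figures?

By continuity, v₂ = v₁·A₁/A₂ = 3.88·(96.8/21.5) = 17.5 m/s.
Along the horizontal streamline, P + ½ρv² is constant.
P₂ = P₁ − ½ρ(v₂² − v₁²) = 583000 − ½·1000·(17.5² − 3.88²) = 583000 − 145000 = 438000 Pa.

P₂ = 438 kPa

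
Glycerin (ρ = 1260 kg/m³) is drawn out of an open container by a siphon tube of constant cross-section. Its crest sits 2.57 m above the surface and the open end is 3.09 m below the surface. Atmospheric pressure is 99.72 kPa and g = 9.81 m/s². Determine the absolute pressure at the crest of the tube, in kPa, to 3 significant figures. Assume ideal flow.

P_top ≈ 29.8 kPa

The outlet speed comes from Torricelli: v = √(2g·3.09) = 7.79 m/s.
The bore is uniform, so the speed at the crest is the same v. Bernoulli surface→crest: P_atm = P_top + ½ρv² + ρg·h_top.
P_top = 99720 − ½·1260·7.79² − 1260·9.81·2.57 = 29800 Pa.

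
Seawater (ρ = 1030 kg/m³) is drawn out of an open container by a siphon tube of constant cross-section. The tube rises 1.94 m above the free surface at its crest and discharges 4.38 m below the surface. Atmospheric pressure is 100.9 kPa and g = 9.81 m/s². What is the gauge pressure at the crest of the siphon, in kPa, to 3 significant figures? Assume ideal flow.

The outlet speed comes from Torricelli: v = √(2g·4.38) = 9.27 m/s.
With constant cross-section the crest speed equals v; applying Bernoulli from the surface up to the crest, P_top = P_atm − ½ρv² − ρg·h_top.
P_top = 100900 − ½·1030·9.27² − 1030·9.81·1.94 = 37000 Pa. So P_gauge = P_top − P_atm = -63900 Pa.

P_gauge ≈ -63.9 kPa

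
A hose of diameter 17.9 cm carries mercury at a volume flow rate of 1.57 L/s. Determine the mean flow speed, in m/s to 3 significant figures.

Q = 1.57 L/s = 0.00157 m³/s.
v = Q/A = 0.00157 / 0.0252 = 0.0624 m/s.

v ≈ 0.0624 m/s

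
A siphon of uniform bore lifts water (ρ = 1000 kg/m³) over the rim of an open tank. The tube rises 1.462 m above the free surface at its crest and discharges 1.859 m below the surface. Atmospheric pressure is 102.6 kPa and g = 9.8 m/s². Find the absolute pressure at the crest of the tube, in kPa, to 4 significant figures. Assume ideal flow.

The outlet speed comes from Torricelli: v = √(2g·1.859) = 6.036 m/s.
Continuity keeps v the same throughout the tube; from surface to crest, P_atm + 0 = P_top + ½ρv² + ρg·h_top.
P_top = 102600 − ½·1000·6.036² − 1000·9.8·1.462 = 70050 Pa.

70.05 kPa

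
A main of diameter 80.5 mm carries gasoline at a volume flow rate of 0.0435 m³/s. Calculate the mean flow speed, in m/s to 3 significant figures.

v = 8.55 m/s

Q = 0.0435 m³/s = 0.0435 m³/s.
v = Q/A = 0.0435 / 0.00509 = 8.55 m/s.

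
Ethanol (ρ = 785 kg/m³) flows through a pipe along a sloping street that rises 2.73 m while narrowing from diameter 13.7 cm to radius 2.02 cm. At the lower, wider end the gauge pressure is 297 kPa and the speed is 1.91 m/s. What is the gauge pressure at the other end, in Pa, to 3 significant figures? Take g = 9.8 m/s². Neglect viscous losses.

Mass conservation (A₁v₁ = A₂v₂) gives v₂ = 1.91 × 147/12.8 = 22.0 m/s.
Energy conservation along the streamline gives P₂ = P₁ − ½ρ(v₂² − v₁²) − ρg(h₂ − h₁).
P₂ = 297000 + ½·785·(1.91² − 22.0²) − 785·9.8·(+2.73) = 297000 + (-188000) − (21000) = 88100 Pa.

P₂ = 88100 Pa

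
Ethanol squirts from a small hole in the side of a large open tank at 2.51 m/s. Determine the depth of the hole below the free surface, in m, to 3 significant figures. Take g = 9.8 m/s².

Inverting v = √(2gh) gives h = v² / 2g.
h = 2.51²/(2·9.8) = 6.30/19.60 = 0.321 m.

0.321 m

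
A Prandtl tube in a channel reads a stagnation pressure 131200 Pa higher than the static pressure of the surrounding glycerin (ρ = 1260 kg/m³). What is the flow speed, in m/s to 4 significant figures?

14.43 m/s

At the stagnation point the flow is brought to rest, so Bernoulli gives P_stag − P_static = ½ρv².
v = √(2ΔP/ρ) = √(2·131200/1260) = 14.43 m/s.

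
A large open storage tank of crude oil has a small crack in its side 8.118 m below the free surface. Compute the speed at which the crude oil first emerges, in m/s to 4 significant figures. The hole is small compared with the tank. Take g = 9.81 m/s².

The surface is effectively still and both ends are open, so ½v² = gh and v = √(2·9.81·8.118) = 12.62 m/s.

v ≈ 12.62 m/s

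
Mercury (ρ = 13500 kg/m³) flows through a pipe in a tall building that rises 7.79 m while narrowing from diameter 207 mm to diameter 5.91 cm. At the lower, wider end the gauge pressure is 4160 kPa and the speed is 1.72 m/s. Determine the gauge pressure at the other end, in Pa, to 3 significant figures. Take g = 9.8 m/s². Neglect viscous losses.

Mass conservation (A₁v₁ = A₂v₂) gives v₂ = 1.72 × 337/27.4 = 21.1 m/s.
Energy conservation along the streamline gives P₂ = P₁ − ½ρ(v₂² − v₁²) − ρg(h₂ − h₁).
P₂ = 4160000 + ½·13500·(1.72² − 21.1²) − 13500·9.8·(+7.79) = 4160000 + (-2990000) − (1030000) = 144000 Pa.

P₂ ≈ 144000 Pa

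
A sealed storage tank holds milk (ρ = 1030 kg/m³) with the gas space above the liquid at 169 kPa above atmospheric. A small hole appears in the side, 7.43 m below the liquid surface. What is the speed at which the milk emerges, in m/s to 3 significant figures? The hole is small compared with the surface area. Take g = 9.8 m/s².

Take point 1 at the surface (v₁ ≈ 0) and point 2 at the hole (at atmospheric pressure). Bernoulli: P₁ + ρg h = P_atm + ½ρv₂².
With P₁ − P_atm = 169000 Pa, v₂ = √(2gh + 2ΔP/ρ) = √(2·9.8·7.43 + 2·169000/1030) = 21.8 m/s.

v ≈ 21.8 m/s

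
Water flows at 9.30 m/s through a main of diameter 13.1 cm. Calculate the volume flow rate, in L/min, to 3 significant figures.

Q = A·v = 0.0135 m² × 9.30 m/s = 0.125 m³/s.
Converting: 0.125 m³/s × 60000 = 7520 L/min.

Q = 7520 L/min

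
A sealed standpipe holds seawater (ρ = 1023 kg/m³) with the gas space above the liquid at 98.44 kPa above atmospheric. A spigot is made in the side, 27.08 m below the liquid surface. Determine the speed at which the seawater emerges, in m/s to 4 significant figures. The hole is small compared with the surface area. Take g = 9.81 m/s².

Take point 1 at the surface (v₁ ≈ 0) and point 2 at the hole (at atmospheric pressure). Bernoulli: P₁ + ρg h = P_atm + ½ρv₂².
With P₁ − P_atm = 98440 Pa, v₂ = √(2gh + 2ΔP/ρ) = √(2·9.81·27.08 + 2·98440/1023) = 26.90 m/s.

26.90 m/s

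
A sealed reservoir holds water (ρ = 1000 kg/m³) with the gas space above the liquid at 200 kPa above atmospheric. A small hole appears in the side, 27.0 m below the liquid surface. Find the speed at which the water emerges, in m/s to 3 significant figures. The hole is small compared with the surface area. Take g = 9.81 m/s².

v ≈ 30.5 m/s

Take point 1 at the surface (v₁ ≈ 0) and point 2 at the hole (at atmospheric pressure). Bernoulli: P₁ + ρg h = P_atm + ½ρv₂².
With P₁ − P_atm = 200000 Pa, v₂ = √(2gh + 2ΔP/ρ) = √(2·9.81·27.0 + 2·200000/1000) = 30.5 m/s.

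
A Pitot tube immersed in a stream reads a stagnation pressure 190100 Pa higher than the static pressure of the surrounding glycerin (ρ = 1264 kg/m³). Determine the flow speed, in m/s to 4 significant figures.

v ≈ 17.34 m/s

The dynamic pressure equals the rise in static pressure at the stagnation point: ΔP = ½ρv².
v = √(2ΔP/ρ) = √(2·190100/1264) = 17.34 m/s.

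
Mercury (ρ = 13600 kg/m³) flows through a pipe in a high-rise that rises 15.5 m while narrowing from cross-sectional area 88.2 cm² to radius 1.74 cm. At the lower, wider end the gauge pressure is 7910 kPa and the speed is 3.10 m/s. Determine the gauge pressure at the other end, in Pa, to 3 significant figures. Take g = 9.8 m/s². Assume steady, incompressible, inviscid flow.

Continuity gives A₁v₁ = A₂v₂, so v₂ = (88.2 cm²)/(9.51 cm²) × 3.10 m/s = 28.7 m/s.
Applying Bernoulli between the two ends and solving for P₂: P₂ = P₁ + ½ρ(v₁² − v₂²) − ρgΔh.
P₂ = 7910000 + ½·13600·(3.10² − 28.7²) − 13600·9.8·(+15.5) = 7910000 + (-5550000) − (2070000) = 290000 Pa.

290000 Pa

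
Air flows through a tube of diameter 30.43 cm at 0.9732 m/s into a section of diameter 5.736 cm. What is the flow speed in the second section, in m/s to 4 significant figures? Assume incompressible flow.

v₂ ≈ 27.39 m/s

Mass conservation (A₁v₁ = A₂v₂) gives v₂ = 0.9732 × 727.3/25.84 = 27.39 m/s.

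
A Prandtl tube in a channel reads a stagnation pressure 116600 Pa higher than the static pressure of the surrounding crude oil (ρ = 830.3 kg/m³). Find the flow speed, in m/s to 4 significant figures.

16.76 m/s

Bernoulli between the free stream and the stagnation point: ½ρv² = P_stag − P_static.
v = √(2ΔP/ρ) = √(2·116600/830.3) = 16.76 m/s.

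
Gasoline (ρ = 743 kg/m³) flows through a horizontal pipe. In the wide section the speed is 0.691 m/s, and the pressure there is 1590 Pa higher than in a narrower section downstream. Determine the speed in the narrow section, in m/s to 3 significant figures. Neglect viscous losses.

v₂ = 2.18 m/s

Along the level pipe P + ½ρv² is conserved, hence v₂² = v₁² + 2(P₁ − P₂)/ρ.
v₂ = √(0.691² + 2·1590/743) = √(0.477 + 4.28) = 2.18 m/s.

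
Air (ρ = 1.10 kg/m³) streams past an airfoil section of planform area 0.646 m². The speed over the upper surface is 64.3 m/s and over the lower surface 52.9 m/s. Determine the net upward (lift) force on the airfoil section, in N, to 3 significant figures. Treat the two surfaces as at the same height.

F ≈ 475 N

With equal heights on the two surfaces, Bernoulli gives P_lower − P_upper = ½ρ(v_upper² − v_lower²).
ΔP = ½·1.10·(64.3² − 52.9²) = 735 Pa.
Lift = ΔP · A = 735 × 0.646 = 475 N.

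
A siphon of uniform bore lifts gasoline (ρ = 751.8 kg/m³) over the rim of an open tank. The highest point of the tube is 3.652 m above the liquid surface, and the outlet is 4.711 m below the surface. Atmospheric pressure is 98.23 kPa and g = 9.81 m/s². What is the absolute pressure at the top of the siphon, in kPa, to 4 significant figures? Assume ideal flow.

P_top ≈ 36.55 kPa

From the surface to the outlet (both open to atmosphere, surface at rest): v = √(2g·h_out) = √(2·9.81·4.711) = 9.614 m/s.
Continuity keeps v the same throughout the tube; from surface to crest, P_atm + 0 = P_top + ½ρv² + ρg·h_top.
P_top = 98230 − ½·751.8·9.614² − 751.8·9.81·3.652 = 36550 Pa.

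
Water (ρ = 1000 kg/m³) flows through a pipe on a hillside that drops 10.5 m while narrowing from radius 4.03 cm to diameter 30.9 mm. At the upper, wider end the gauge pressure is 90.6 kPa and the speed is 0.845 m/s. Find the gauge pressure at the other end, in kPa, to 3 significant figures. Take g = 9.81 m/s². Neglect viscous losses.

By continuity, v₂ = v₁·A₁/A₂ = 0.845·(51.0/7.50) = 5.75 m/s.
Applying Bernoulli between the two ends and solving for P₂: P₂ = P₁ + ½ρ(v₁² − v₂²) − ρgΔh.
P₂ = 90600 + ½·1000·(0.845² − 5.75²) − 1000·9.81·(−10.5) = 90600 + (-16200) − (-103000) = 177000 Pa.

177 kPa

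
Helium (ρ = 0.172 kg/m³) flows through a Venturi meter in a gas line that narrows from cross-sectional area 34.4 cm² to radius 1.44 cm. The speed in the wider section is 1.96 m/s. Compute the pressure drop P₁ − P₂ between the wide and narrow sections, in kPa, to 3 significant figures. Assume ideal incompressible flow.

ΔP ≈ 0.00888 kPa

Continuity gives A₁v₁ = A₂v₂, so v₂ = (34.4 cm²)/(6.51 cm²) × 1.96 m/s = 10.3 m/s.
Bernoulli (h₁ = h₂): P₁ − P₂ = ½ρ(v₂² − v₁²).
P₁ − P₂ = ½·0.172·(10.3² − 1.96²) = ½·0.172·103 = 8.88 Pa.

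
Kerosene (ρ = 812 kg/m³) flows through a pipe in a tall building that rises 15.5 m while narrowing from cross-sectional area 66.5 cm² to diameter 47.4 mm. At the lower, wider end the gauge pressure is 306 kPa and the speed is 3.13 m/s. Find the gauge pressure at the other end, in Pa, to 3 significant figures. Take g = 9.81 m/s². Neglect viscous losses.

P₂ ≈ 130000 Pa

The volume flow rate is constant, so v₂ = (A₁/A₂)v₁ = (66.5/17.6)·3.13 = 11.8 m/s.
Energy conservation along the streamline gives P₂ = P₁ − ½ρ(v₂² − v₁²) − ρg(h₂ − h₁).
P₂ = 306000 + ½·812·(3.13² − 11.8²) − 812·9.81·(+15.5) = 306000 + (-52500) − (123000) = 130000 Pa.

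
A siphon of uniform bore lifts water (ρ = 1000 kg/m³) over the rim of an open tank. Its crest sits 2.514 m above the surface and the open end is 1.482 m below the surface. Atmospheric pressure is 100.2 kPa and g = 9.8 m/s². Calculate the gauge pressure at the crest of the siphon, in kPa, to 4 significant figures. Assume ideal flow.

From the surface to the outlet (both open to atmosphere, surface at rest): v = √(2g·h_out) = √(2·9.8·1.482) = 5.390 m/s.
With constant cross-section the crest speed equals v; applying Bernoulli from the surface up to the crest, P_top = P_atm − ½ρv² − ρg·h_top.
P_top = 100200 − ½·1000·5.390² − 1000·9.8·2.514 = 61040 Pa. So P_gauge = P_top − P_atm = -39160 Pa.

P_gauge ≈ -39.16 kPa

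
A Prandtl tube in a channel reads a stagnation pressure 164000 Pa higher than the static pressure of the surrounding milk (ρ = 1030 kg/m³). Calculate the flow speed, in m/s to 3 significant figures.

Bernoulli between the free stream and the stagnation point: ½ρv² = P_stag − P_static.
v = √(2ΔP/ρ) = √(2·164000/1030) = 17.8 m/s.

17.8 m/s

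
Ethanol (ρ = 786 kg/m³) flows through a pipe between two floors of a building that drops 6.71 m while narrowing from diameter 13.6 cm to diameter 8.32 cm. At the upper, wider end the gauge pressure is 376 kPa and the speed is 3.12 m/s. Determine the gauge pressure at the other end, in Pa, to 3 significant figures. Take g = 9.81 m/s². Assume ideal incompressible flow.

P₂ ≈ 404000 Pa

The volume flow rate is constant, so v₂ = (A₁/A₂)v₁ = (145/54.4)·3.12 = 8.34 m/s.
Energy conservation along the streamline gives P₂ = P₁ − ½ρ(v₂² − v₁²) − ρg(h₂ − h₁).
P₂ = 376000 + ½·786·(3.12² − 8.34²) − 786·9.81·(−6.71) = 376000 + (-23500) − (-51700) = 404000 Pa.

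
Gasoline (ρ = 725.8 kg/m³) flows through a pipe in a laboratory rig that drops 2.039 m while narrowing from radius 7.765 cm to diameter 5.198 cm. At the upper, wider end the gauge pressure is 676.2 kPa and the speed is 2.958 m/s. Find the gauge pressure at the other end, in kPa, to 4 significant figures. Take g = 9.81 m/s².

Mass conservation (A₁v₁ = A₂v₂) gives v₂ = 2.958 × 189.4/21.22 = 26.40 m/s.
Bernoulli: P₁ + ½ρv₁² + ρg h₁ = P₂ + ½ρv₂² + ρg h₂, so P₂ = P₁ + ½ρ(v₁² − v₂²) − ρg(h₂ − h₁).
P₂ = 676200 + ½·725.8·(2.958² − 26.40²) − 725.8·9.81·(−2.039) = 676200 + (-249800) − (-14520) = 440900 Pa.

440.9 kPa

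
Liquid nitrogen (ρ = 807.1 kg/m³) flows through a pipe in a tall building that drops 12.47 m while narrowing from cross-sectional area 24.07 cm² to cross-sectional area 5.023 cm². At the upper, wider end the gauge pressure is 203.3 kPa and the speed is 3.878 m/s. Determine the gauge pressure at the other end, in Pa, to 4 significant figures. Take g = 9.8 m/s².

The volume flow rate is constant, so v₂ = (A₁/A₂)v₁ = (24.07/5.023)·3.878 = 18.58 m/s.
Applying Bernoulli between the two ends and solving for P₂: P₂ = P₁ + ½ρ(v₁² − v₂²) − ρgΔh.
P₂ = 203300 + ½·807.1·(3.878² − 18.58²) − 807.1·9.8·(−12.47) = 203300 + (-133300) − (-98630) = 168600 Pa.

P₂ ≈ 168600 Pa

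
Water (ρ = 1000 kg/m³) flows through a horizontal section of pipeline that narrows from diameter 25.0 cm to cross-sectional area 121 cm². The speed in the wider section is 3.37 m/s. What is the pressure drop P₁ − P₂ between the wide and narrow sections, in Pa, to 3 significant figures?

The volume flow rate is constant, so v₂ = (A₁/A₂)v₁ = (491/121)·3.37 = 13.7 m/s.
Bernoulli (h₁ = h₂): P₁ − P₂ = ½ρ(v₂² − v₁²).
P₁ − P₂ = ½·1000·(13.7² − 3.37²) = ½·1000·176 = 87800 Pa.

ΔP ≈ 87800 Pa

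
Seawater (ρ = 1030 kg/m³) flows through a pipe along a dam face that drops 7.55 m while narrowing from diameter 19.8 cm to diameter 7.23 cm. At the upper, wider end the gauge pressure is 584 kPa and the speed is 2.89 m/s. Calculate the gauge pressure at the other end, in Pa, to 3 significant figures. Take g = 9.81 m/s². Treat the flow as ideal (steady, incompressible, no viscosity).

P₂ ≈ 423000 Pa

Continuity gives A₁v₁ = A₂v₂, so v₂ = (308 cm²)/(41.1 cm²) × 2.89 m/s = 21.7 m/s.
Applying Bernoulli between the two ends and solving for P₂: P₂ = P₁ + ½ρ(v₁² − v₂²) − ρgΔh.
P₂ = 584000 + ½·1030·(2.89² − 21.7²) − 1030·9.81·(−7.55) = 584000 + (-238000) − (-76300) = 423000 Pa.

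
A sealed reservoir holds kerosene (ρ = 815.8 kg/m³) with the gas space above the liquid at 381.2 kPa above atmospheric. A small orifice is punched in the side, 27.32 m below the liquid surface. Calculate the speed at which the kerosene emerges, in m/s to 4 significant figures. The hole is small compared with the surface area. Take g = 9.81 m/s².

Take point 1 at the surface (v₁ ≈ 0) and point 2 at the hole (at atmospheric pressure). Bernoulli: P₁ + ρg h = P_atm + ½ρv₂².
With P₁ − P_atm = 381200 Pa, v₂ = √(2gh + 2ΔP/ρ) = √(2·9.81·27.32 + 2·381200/815.8) = 38.35 m/s.

v = 38.35 m/s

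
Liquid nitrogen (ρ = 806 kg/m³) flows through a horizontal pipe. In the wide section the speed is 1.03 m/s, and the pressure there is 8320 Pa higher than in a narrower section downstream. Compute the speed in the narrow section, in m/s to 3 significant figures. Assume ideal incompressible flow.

4.66 m/s

With h₁ = h₂, rearranging Bernoulli gives v₂ = √(v₁² + 2ΔP/ρ).
v₂ = √(1.03² + 2·8320/806) = √(1.06 + 20.6) = 4.66 m/s.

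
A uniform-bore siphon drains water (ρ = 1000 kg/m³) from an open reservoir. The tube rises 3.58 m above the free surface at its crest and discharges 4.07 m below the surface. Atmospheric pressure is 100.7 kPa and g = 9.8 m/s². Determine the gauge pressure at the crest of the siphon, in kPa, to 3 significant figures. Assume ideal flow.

From the surface to the outlet (both open to atmosphere, surface at rest): v = √(2g·h_out) = √(2·9.8·4.07) = 8.93 m/s.
Continuity keeps v the same throughout the tube; from surface to crest, P_atm + 0 = P_top + ½ρv² + ρg·h_top.
P_top = 100700 − ½·1000·8.93² − 1000·9.8·3.58 = 25700 Pa. So P_gauge = P_top − P_atm = -75000 Pa.

P_gauge ≈ -75.0 kPa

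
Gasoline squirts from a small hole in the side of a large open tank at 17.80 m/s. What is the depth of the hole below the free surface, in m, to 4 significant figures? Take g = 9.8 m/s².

h = 16.17 m

Inverting v = √(2gh) gives h = v² / 2g.
h = 17.80²/(2·9.8) = 316.8/19.60 = 16.17 m.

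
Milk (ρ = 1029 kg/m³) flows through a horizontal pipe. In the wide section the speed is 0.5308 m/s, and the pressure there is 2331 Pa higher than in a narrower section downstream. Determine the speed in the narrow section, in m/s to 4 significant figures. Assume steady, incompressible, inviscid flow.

With h₁ = h₂, rearranging Bernoulli gives v₂ = √(v₁² + 2ΔP/ρ).
v₂ = √(0.5308² + 2·2331/1029) = √(0.2817 + 4.531) = 2.194 m/s.

v₂ ≈ 2.194 m/s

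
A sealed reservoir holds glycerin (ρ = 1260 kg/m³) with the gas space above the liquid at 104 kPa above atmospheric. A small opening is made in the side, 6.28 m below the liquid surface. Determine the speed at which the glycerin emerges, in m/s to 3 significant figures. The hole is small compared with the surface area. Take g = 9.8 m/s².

Take point 1 at the surface (v₁ ≈ 0) and point 2 at the hole (at atmospheric pressure). Bernoulli: P₁ + ρg h = P_atm + ½ρv₂².
With P₁ − P_atm = 104000 Pa, v₂ = √(2gh + 2ΔP/ρ) = √(2·9.8·6.28 + 2·104000/1260) = 17.0 m/s.

v = 17.0 m/s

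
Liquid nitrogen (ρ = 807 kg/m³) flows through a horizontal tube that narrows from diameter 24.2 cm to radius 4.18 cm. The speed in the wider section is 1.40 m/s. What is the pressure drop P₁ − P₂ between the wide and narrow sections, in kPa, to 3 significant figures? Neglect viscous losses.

The volume flow rate is constant, so v₂ = (A₁/A₂)v₁ = (460/54.9)·1.40 = 11.7 m/s.
With no height change, Bernoulli's equation is P₁ + ½ρv₁² = P₂ + ½ρv₂².
P₁ − P₂ = ½·807·(11.7² − 1.40²) = ½·807·136 = 54700 Pa.

ΔP ≈ 54.7 kPa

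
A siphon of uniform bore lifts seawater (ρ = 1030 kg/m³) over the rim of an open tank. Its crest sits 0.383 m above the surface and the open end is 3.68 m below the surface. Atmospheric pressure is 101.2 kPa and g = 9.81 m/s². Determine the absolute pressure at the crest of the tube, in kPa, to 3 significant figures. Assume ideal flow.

P_top = 60.1 kPa

Bernoulli surface→outlet gives ½v² = g·h_out, so v = √(2·9.81·3.68) = 8.50 m/s.
With constant cross-section the crest speed equals v; applying Bernoulli from the surface up to the crest, P_top = P_atm − ½ρv² − ρg·h_top.
P_top = 101200 − ½·1030·8.50² − 1030·9.81·0.383 = 60100 Pa.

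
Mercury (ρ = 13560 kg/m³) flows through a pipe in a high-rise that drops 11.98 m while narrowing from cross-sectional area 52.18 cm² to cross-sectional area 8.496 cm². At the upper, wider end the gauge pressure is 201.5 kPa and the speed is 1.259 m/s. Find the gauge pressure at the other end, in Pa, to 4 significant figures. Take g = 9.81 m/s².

Mass conservation (A₁v₁ = A₂v₂) gives v₂ = 1.259 × 52.18/8.496 = 7.732 m/s.
Applying Bernoulli between the two ends and solving for P₂: P₂ = P₁ + ½ρ(v₁² − v₂²) − ρgΔh.
P₂ = 201500 + ½·13560·(1.259² − 7.732²) − 13560·9.81·(−11.98) = 201500 + (-394600) − (-1594000) = 1400000 Pa.

1400000 Pa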